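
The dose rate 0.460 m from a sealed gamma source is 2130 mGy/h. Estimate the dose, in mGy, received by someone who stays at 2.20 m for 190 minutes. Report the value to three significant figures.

295 mGy

By the inverse-square law, rate at 2.20 m:
(0.460/2.20)² = 0.04372, so 2130 × 0.04372 = 93.12 mGy/h.
Dose = rate × time = 93.12 mGy/h × 3.167 h = 294.9 mGy.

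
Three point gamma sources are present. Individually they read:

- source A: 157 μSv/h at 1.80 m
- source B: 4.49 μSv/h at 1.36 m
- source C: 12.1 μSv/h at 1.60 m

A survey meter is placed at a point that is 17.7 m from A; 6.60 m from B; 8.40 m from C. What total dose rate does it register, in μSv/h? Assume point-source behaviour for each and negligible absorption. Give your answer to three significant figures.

2.25 μSv/h

By superposition, sum each source's inverse-square contribution:
A: 157 × (1.80/17.7)² = 1.624 μSv/h
B: 4.49 × (1.36/6.60)² = 0.1906 μSv/h
C: 12.1 × (1.60/8.40)² = 0.4390 μSv/h
Total = 1.624 + 0.1906 + 0.4390 = 2.254 μSv/h.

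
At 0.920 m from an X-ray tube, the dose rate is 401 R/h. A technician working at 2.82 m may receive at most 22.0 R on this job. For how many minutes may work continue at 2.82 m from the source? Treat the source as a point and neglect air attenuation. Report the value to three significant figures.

30.9 min

Since intensity falls as 1/r², rate at 2.82 m:
401 × (0.920/2.82)² = 401 × 0.1064 = 42.67 R/h.
Stay time = 22.0 R ÷ 42.67 R/h = 0.5156 h = 30.94 min.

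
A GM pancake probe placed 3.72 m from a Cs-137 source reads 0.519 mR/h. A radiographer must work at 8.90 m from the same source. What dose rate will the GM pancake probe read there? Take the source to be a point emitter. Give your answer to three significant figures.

By the inverse-square law, scaling from 3.72 m to 8.90 m:
(3.72/8.90)² = 0.1747, so 0.519 × 0.1747 = 0.09067 mR/h.

0.0907 mR/h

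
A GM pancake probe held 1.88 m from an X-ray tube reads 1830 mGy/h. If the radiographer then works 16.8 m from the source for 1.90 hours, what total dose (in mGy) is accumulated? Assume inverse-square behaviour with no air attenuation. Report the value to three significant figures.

Since intensity falls as 1/r², rate at 16.8 m:
1830 × (1.88/16.8)² = 1830 × 0.01252 = 22.91 mGy/h.
Dose = rate × time = 22.91 mGy/h × 1.900 h = 43.53 mGy.

43.5 mGy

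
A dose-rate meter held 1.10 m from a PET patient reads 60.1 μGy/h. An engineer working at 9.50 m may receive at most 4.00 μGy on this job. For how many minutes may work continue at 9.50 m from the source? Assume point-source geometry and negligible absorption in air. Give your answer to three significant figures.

298 min

By the inverse-square law, rate at 9.50 m:
60.1 × (1.10/9.50)² = 60.1 × 0.01341 = 0.8059 μGy/h.
Stay time = 4.00 μGy ÷ 0.8059 μGy/h = 4.963 h = 297.8 min.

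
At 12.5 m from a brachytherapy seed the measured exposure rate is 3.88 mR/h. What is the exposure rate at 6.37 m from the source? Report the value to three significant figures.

14.9 mR/h

Since intensity falls as 1/r², scaling from 12.5 m to 6.37 m:
(12.5/6.37)² = 3.851, so 3.88 × 3.851 = 14.94 mR/h.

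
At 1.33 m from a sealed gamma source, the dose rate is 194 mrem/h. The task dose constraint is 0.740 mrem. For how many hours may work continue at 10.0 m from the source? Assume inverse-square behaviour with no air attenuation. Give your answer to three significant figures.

Applying the 1/r² law, rate at 10.0 m:
194 × (1.33/10.0)² = 194 × 0.01769 = 3.432 mrem/h.
Stay time = 0.740 mrem ÷ 3.432 mrem/h = 0.2156 h.

0.216 h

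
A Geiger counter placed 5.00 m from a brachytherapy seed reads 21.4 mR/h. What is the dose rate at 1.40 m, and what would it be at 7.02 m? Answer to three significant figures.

273 mR/h; 10.9 mR/h

By the inverse-square law,
At 1.40 m: 21.4 × (5.00/1.40)² = 21.4 × 12.76 = 273.1 mR/h
At 7.02 m: 273.1 × (1.40/7.02)² = 273.1 × 0.03977 = 10.86 mR/h.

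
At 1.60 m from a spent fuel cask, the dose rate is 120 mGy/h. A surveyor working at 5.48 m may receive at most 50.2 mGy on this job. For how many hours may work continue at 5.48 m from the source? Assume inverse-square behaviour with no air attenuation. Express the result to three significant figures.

Applying the 1/r² law, rate at 5.48 m:
120 × (1.60/5.48)² = 120 × 0.08525 = 10.23 mGy/h.
Stay time = 50.2 mGy ÷ 10.23 mGy/h = 4.907 h.

4.91 h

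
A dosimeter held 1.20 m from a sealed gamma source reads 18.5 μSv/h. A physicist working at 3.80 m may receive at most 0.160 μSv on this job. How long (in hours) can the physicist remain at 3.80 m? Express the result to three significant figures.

0.0867 h

Using I₁d₁² = I₂d₂², rate at 3.80 m:
(1.20/3.80)² = 0.09972, so 18.5 × 0.09972 = 1.845 μSv/h.
Stay time = 0.160 μSv ÷ 1.845 μSv/h = 0.08672 h.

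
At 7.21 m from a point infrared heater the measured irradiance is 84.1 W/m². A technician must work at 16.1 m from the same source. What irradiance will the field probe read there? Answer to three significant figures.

Since intensity falls as 1/r², scaling from 7.21 m to 16.1 m:
84.1 × (7.21/16.1)² = 84.1 × 0.2005 = 16.86 W/m².

16.9 W/m²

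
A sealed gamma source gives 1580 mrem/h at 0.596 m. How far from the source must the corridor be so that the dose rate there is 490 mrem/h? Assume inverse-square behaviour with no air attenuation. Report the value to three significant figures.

Intensity scales as (d₁/d₂)², so d₂ = d₁·√(I₁/I₂).
I₁/I₂ = 1580/490 = 3.224, so d₂ = 0.596 × √3.224 = 1.070 m.

1.07 m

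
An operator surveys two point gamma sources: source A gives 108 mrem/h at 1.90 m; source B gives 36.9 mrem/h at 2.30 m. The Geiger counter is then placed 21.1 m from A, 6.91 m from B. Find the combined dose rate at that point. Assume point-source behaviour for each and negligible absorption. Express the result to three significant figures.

Each source contributes Iᵢ·(dᵢ/rᵢ)²; contributions add.
A: 108 × (1.90/21.1)² = 0.8757 mrem/h
B: 36.9 × (2.30/6.91)² = 4.088 mrem/h
Total = 0.8757 + 4.088 = 4.964 mrem/h.

4.96 mrem/h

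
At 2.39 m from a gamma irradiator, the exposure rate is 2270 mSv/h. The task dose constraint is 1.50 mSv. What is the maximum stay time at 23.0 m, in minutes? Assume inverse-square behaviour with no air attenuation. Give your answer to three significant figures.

3.67 min

Since intensity falls as 1/r², rate at 23.0 m:
(2.39/23.0)² = 0.01080, so 2270 × 0.01080 = 24.52 mSv/h.
Stay time = 1.50 mSv ÷ 24.52 mSv/h = 0.06117 h = 3.670 min.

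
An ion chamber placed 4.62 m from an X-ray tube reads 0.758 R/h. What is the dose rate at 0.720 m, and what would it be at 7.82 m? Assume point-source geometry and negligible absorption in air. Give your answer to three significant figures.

Intensity scales as (d₁/d₂)², so
At 0.720 m: 0.758 × (4.62/0.720)² = 0.758 × 41.17 = 31.21 R/h
At 7.82 m: 31.21 × (0.720/7.82)² = 31.21 × 0.008477 = 0.2646 R/h.

31.2 R/h; 0.265 R/h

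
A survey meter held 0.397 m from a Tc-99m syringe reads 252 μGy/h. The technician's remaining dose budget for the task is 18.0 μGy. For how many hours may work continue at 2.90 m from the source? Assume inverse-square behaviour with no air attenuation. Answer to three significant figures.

Using I₁d₁² = I₂d₂², rate at 2.90 m:
(0.397/2.90)² = 0.01874, so 252 × 0.01874 = 4.722 μGy/h.
Stay time = 18.0 μGy ÷ 4.722 μGy/h = 3.812 h.

3.81 h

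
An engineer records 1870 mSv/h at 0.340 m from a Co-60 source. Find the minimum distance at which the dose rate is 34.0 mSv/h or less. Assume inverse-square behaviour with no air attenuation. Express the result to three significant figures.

Since intensity falls as 1/r², d₂ = d₁·√(I₁/I₂).
I₁/I₂ = 1870/34.0 = 55.00, so d₂ = 0.340 × √55.00 = 2.522 m.

2.52 m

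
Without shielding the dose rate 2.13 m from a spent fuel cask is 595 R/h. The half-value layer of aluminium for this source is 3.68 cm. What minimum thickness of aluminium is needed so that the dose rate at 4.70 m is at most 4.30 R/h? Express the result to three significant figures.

At 4.70 m, distance alone gives (2.13/4.70)² = 0.2054, so 595 × 0.2054 = 122.2 R/h.
Further attenuation needed: 122.2/4.30 = 28.42.
n = log₂(28.42) = 4.829 half-value layers.
Thickness = 4.829 × 3.68 cm = 17.77 cm.

17.8 cm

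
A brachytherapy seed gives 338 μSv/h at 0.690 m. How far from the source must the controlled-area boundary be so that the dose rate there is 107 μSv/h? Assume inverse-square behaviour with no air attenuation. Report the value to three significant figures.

Applying the 1/r² law, d₂ = d₁·√(I₁/I₂).
I₁/I₂ = 338/107 = 3.159, so d₂ = 0.690 × √3.159 = 1.226 m.

1.23 m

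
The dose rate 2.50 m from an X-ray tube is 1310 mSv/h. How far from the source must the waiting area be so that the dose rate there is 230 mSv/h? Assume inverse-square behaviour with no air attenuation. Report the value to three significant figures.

5.97 m

Applying the 1/r² law, d₂ = d₁·√(I₁/I₂).
I₁/I₂ = 1310/230 = 5.696, so d₂ = 2.50 × √5.696 = 5.967 m.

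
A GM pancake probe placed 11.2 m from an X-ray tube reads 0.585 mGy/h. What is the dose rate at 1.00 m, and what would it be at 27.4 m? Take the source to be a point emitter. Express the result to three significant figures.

Using I₁d₁² = I₂d₂²,
At 1.00 m: (11.2/1.00)² = 125.4, so 0.585 × 125.4 = 73.36 mGy/h
At 27.4 m: (1.00/27.4)² = 0.001332, so 73.36 × 0.001332 = 0.09772 mGy/h.

73.4 mGy/h; 0.0977 mGy/h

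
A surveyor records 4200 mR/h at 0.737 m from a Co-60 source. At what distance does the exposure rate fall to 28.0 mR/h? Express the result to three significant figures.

9.03 m

By the inverse-square law, d₂ = d₁·√(I₁/I₂).
I₁/I₂ = 4200/28.0 = 150.0, so d₂ = 0.737 × √150.0 = 9.026 m.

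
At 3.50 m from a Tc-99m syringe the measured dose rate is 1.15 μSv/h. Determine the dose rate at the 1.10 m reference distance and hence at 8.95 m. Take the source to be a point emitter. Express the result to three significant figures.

11.6 μSv/h; 0.176 μSv/h

Since intensity falls as 1/r²,
At 1.10 m: (3.50/1.10)² = 10.12, so 1.15 × 10.12 = 11.64 μSv/h
At 8.95 m: (1.10/8.95)² = 0.01511, so 11.64 × 0.01511 = 0.1759 μSv/h.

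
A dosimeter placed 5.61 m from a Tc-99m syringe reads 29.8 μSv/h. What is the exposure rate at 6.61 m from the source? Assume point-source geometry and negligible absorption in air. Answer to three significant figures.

By the inverse-square law, scaling from 5.61 m to 6.61 m:
29.8 × (5.61/6.61)² = 29.8 × 0.7203 = 21.46 μSv/h.

21.5 μSv/h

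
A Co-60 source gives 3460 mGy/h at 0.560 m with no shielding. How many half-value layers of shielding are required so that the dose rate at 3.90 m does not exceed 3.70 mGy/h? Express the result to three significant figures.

At 3.90 m, distance alone gives (0.560/3.90)² = 0.02062, so 3460 × 0.02062 = 71.35 mGy/h.
Further attenuation needed: 71.35/3.70 = 19.28.
n = log₂(19.28) = 4.269 half-value layers.

4.27 half-value layers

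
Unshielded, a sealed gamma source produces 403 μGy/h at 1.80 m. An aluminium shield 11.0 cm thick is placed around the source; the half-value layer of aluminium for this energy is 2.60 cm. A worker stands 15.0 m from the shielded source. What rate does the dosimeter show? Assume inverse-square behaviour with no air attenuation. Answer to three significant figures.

Distance alone: 403 × (1.80/15.0)² = 403 × 0.01440 = 5.803 μGy/h.
Shield: 11.0/2.60 = 4.231 half-value layers → attenuation 2^(−4.231) = 0.05325.
Combined: 5.803 × 0.05325 = 0.3090 μGy/h.

0.309 μGy/h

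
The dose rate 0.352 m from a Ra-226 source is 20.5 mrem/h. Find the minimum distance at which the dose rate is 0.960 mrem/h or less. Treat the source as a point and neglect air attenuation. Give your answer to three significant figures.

1.63 m

Applying the 1/r² law, d₂ = d₁·√(I₁/I₂).
I₁/I₂ = 20.5/0.960 = 21.35, so d₂ = 0.352 × √21.35 = 1.626 m.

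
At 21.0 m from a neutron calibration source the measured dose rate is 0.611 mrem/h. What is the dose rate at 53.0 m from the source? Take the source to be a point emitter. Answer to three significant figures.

Using I₁d₁² = I₂d₂², scaling from 21.0 m to 53.0 m:
0.611 × (21.0/53.0)² = 0.611 × 0.1570 = 0.09593 mrem/h.

0.0959 mrem/h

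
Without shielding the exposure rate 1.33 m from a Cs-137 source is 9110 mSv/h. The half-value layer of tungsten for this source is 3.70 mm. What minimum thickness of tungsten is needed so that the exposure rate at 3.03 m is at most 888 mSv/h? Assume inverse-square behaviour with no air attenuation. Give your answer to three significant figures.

3.64 mm

At 3.03 m, distance alone gives 9110 × (1.33/3.03)² = 9110 × 0.1927 = 1755 mSv/h.
Further attenuation needed: 1755/888 = 1.976.
n = log₂(1.976) = 0.9826 half-value layers.
Thickness = 0.9826 × 3.70 mm = 3.636 mm.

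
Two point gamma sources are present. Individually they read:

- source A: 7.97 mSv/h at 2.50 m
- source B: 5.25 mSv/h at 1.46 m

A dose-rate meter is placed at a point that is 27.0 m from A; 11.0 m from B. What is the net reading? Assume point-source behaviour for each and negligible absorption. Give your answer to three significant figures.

By superposition, sum each source's inverse-square contribution:
A: 7.97 × (2.50/27.0)² = 0.06833 mSv/h
B: 5.25 × (1.46/11.0)² = 0.09249 mSv/h
Total = 0.06833 + 0.09249 = 0.1608 mSv/h.

0.161 mSv/h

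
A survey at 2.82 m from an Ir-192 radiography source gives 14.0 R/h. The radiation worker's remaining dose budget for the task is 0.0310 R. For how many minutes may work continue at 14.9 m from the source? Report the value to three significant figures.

3.71 min

Intensity scales as (d₁/d₂)², so rate at 14.9 m:
(2.82/14.9)² = 0.03582, so 14.0 × 0.03582 = 0.5015 R/h.
Stay time = 0.0310 R ÷ 0.5015 R/h = 0.06181 h = 3.709 min.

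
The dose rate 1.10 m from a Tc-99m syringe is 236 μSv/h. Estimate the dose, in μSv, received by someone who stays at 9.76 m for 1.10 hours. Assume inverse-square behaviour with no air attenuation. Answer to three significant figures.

3.30 μSv

Applying the 1/r² law, rate at 9.76 m:
236 × (1.10/9.76)² = 236 × 0.01270 = 2.997 μSv/h.
Dose = rate × time = 2.997 μSv/h × 1.100 h = 3.297 μSv.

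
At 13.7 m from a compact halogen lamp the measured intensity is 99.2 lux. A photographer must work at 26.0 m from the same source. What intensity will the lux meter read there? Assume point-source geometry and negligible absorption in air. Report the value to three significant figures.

Using I₁d₁² = I₂d₂², scaling from 13.7 m to 26.0 m:
99.2 × (13.7/26.0)² = 99.2 × 0.2776 = 27.54 lux.

27.5 lux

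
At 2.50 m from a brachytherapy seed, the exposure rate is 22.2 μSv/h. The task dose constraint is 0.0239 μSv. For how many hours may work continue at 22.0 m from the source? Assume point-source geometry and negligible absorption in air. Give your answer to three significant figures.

Applying the 1/r² law, rate at 22.0 m:
22.2 × (2.50/22.0)² = 22.2 × 0.01291 = 0.2866 μSv/h.
Stay time = 0.0239 μSv ÷ 0.2866 μSv/h = 0.08339 h.

0.0834 h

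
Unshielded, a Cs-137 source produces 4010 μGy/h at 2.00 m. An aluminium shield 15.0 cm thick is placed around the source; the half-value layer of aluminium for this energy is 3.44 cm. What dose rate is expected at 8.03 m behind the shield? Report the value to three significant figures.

12.1 μGy/h

Distance alone: (2.00/8.03)² = 0.06203, so 4010 × 0.06203 = 248.7 μGy/h.
Shield: 15.0/3.44 = 4.360 half-value layers → attenuation 2^(−4.360) = 0.04870.
Combined: 248.7 × 0.04870 = 12.11 μGy/h.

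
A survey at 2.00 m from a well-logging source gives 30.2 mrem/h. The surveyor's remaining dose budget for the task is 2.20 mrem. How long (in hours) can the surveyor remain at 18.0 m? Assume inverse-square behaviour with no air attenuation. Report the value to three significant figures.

Intensity scales as (d₁/d₂)², so rate at 18.0 m:
30.2 × (2.00/18.0)² = 30.2 × 0.01235 = 0.3730 mrem/h.
Stay time = 2.20 mrem ÷ 0.3730 mrem/h = 5.898 h.

5.90 h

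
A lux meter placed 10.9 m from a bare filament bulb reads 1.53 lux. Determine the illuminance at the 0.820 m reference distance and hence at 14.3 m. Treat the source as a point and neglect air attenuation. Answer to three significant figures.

270 lux; 0.889 lux

By the inverse-square law,
At 0.820 m: (10.9/0.820)² = 176.7, so 1.53 × 176.7 = 270.4 lux
At 14.3 m: (0.820/14.3)² = 0.003288, so 270.4 × 0.003288 = 0.8891 lux.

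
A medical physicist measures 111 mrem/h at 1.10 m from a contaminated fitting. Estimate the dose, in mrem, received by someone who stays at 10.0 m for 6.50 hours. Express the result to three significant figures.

8.73 mrem

Using I₁d₁² = I₂d₂², rate at 10.0 m:
111 × (1.10/10.0)² = 111 × 0.01210 = 1.343 mrem/h.
Dose = rate × time = 1.343 mrem/h × 6.500 h = 8.729 mrem.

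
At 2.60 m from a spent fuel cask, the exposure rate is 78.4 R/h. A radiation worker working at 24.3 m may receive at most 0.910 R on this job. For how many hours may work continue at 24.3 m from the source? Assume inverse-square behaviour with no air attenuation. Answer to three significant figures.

1.01 h

Applying the 1/r² law, rate at 24.3 m:
78.4 × (2.60/24.3)² = 78.4 × 0.01145 = 0.8977 R/h.
Stay time = 0.910 R ÷ 0.8977 R/h = 1.014 h.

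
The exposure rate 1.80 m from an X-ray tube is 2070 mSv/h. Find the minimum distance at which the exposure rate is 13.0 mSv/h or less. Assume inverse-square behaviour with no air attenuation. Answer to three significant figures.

22.7 m

Applying the 1/r² law, d₂ = d₁·√(I₁/I₂).
I₁/I₂ = 2070/13.0 = 159.2, so d₂ = 1.80 × √159.2 = 22.71 m.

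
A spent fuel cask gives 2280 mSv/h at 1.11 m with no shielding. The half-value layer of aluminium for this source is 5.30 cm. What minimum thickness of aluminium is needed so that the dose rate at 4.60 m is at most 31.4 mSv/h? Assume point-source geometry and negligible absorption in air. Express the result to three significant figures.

At 4.60 m, distance alone gives (1.11/4.60)² = 0.05823, so 2280 × 0.05823 = 132.8 mSv/h.
Further attenuation needed: 132.8/31.4 = 4.229.
n = log₂(4.229) = 2.080 half-value layers.
Thickness = 2.080 × 5.30 cm = 11.02 cm.

11.0 cm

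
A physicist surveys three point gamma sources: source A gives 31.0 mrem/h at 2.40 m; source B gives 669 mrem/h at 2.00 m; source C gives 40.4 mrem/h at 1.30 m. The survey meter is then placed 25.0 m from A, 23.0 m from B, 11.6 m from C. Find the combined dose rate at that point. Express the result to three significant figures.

5.85 mrem/h

By superposition, sum each source's inverse-square contribution:
A: 31.0 × (2.40/25.0)² = 0.2857 mrem/h
B: 669 × (2.00/23.0)² = 5.059 mrem/h
C: 40.4 × (1.30/11.6)² = 0.5074 mrem/h
Total = 0.2857 + 5.059 + 0.5074 = 5.852 mrem/h.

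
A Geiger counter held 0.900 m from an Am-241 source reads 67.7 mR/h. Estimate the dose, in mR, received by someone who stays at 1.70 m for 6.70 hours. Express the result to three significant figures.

Applying the 1/r² law, rate at 1.70 m:
(0.900/1.70)² = 0.2803, so 67.7 × 0.2803 = 18.98 mR/h.
Dose = rate × time = 18.98 mR/h × 6.700 h = 127.2 mR.

127 mR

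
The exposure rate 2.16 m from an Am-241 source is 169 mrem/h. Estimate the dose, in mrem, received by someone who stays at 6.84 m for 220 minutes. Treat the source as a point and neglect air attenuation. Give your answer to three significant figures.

61.8 mrem

Intensity scales as (d₁/d₂)², so rate at 6.84 m:
(2.16/6.84)² = 0.09972, so 169 × 0.09972 = 16.85 mrem/h.
Dose = rate × time = 16.85 mrem/h × 3.667 h = 61.79 mrem.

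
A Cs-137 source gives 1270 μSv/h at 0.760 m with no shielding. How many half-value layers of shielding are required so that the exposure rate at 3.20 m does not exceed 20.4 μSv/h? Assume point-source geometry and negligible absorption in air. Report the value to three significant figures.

At 3.20 m, distance alone gives (0.760/3.20)² = 0.05641, so 1270 × 0.05641 = 71.64 μSv/h.
Further attenuation needed: 71.64/20.4 = 3.512.
n = log₂(3.512) = 1.812 half-value layers.

1.81 half-value layers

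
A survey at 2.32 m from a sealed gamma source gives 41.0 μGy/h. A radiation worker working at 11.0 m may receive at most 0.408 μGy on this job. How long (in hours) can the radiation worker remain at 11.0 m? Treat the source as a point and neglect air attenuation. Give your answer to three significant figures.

0.224 h

Since intensity falls as 1/r², rate at 11.0 m:
(2.32/11.0)² = 0.04448, so 41.0 × 0.04448 = 1.824 μGy/h.
Stay time = 0.408 μGy ÷ 1.824 μGy/h = 0.2237 h.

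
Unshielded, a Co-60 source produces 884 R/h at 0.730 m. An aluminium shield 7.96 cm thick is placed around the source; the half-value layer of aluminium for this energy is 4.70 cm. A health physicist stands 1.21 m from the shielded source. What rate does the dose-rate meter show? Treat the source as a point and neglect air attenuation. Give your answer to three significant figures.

99.5 R/h

Distance alone: (0.730/1.21)² = 0.3640, so 884 × 0.3640 = 321.8 R/h.
Shield: 7.96/4.70 = 1.694 half-value layers → attenuation 2^(−1.694) = 0.3091.
Combined: 321.8 × 0.3091 = 99.47 R/h.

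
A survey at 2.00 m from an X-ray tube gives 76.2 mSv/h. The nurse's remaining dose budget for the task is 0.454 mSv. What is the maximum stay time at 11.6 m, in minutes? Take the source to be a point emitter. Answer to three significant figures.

12.0 min

Intensity scales as (d₁/d₂)², so rate at 11.6 m:
(2.00/11.6)² = 0.02973, so 76.2 × 0.02973 = 2.265 mSv/h.
Stay time = 0.454 mSv ÷ 2.265 mSv/h = 0.2004 h = 12.02 min.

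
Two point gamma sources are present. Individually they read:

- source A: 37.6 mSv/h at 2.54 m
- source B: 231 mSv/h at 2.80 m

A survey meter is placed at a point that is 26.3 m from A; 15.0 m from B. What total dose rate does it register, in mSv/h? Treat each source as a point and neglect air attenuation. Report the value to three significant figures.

Each source contributes Iᵢ·(dᵢ/rᵢ)²; contributions add.
A: 37.6 × (2.54/26.3)² = 0.3507 mSv/h
B: 231 × (2.80/15.0)² = 8.049 mSv/h
Total = 0.3507 + 8.049 = 8.400 mSv/h.

8.40 mSv/h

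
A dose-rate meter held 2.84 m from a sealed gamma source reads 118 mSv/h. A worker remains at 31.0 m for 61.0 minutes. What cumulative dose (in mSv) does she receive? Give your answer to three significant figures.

1.01 mSv

Intensity scales as (d₁/d₂)², so rate at 31.0 m:
(2.84/31.0)² = 0.008393, so 118 × 0.008393 = 0.9904 mSv/h.
Dose = rate × time = 0.9904 mSv/h × 1.017 h = 1.007 mSv.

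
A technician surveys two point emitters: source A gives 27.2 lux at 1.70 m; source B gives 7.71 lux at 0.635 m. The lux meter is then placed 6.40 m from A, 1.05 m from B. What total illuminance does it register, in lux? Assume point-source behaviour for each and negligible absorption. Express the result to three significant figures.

4.74 lux

By superposition, sum each source's inverse-square contribution:
A: 27.2 × (1.70/6.40)² = 1.919 lux
B: 7.71 × (0.635/1.05)² = 2.820 lux
Total = 1.919 + 2.820 = 4.739 lux.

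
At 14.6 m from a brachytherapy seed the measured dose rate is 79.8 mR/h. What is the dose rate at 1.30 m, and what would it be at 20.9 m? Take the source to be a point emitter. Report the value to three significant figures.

10100 mR/h; 38.9 mR/h

Using I₁d₁² = I₂d₂²,
At 1.30 m: (14.6/1.30)² = 126.1, so 79.8 × 126.1 = 10060 mR/h
At 20.9 m: 10060 × (1.30/20.9)² = 10060 × 0.003869 = 38.92 mR/h.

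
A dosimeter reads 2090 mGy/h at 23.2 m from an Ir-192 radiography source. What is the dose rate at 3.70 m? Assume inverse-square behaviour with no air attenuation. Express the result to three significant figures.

82200 mGy/h

By the inverse-square law, the rate at 3.70 m is
(23.2/3.70)² = 39.32, so 2090 × 39.32 = 82180 mGy/h.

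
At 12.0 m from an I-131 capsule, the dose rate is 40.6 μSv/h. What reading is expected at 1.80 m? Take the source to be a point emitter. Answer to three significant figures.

Applying the 1/r² law, the rate at 1.80 m is
40.6 × (12.0/1.80)² = 40.6 × 44.44 = 1804 μSv/h.

1800 μSv/h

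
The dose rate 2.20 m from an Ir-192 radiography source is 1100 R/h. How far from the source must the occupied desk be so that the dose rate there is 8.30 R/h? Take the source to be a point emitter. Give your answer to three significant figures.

25.3 m

Applying the 1/r² law, d₂ = d₁·√(I₁/I₂).
I₁/I₂ = 1100/8.30 = 132.5, so d₂ = 2.20 × √132.5 = 25.32 m.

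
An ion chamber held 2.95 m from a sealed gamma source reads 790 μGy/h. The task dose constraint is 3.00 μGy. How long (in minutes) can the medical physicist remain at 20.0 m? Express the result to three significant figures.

Applying the 1/r² law, rate at 20.0 m:
790 × (2.95/20.0)² = 790 × 0.02176 = 17.19 μGy/h.
Stay time = 3.00 μGy ÷ 17.19 μGy/h = 0.1745 h = 10.47 min.

10.5 min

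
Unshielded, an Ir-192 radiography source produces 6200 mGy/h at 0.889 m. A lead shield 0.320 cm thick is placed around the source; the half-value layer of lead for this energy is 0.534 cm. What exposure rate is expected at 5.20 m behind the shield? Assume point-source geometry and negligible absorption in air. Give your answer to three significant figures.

Distance alone: (0.889/5.20)² = 0.02923, so 6200 × 0.02923 = 181.2 mGy/h.
Shield: 0.320/0.534 = 0.5993 half-value layers → attenuation 2^(−0.5993) = 0.6601.
Combined: 181.2 × 0.6601 = 119.6 mGy/h.

120 mGy/h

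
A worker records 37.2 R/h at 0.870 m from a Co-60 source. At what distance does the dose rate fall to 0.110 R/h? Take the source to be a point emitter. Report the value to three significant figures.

Since intensity falls as 1/r², d₂ = d₁·√(I₁/I₂).
I₁/I₂ = 37.2/0.110 = 338.2, so d₂ = 0.870 × √338.2 = 16.00 m.

16.0 m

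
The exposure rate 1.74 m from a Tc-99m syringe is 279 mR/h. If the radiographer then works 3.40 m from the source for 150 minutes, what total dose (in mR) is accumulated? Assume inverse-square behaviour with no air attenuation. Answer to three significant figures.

Intensity scales as (d₁/d₂)², so rate at 3.40 m:
(1.74/3.40)² = 0.2619, so 279 × 0.2619 = 73.07 mR/h.
Dose = rate × time = 73.07 mR/h × 2.500 h = 182.7 mR.

183 mR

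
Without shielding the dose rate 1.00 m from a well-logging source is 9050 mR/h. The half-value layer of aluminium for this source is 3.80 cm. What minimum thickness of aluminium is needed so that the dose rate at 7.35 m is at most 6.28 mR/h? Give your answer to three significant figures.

18.0 cm

At 7.35 m, distance alone gives 9050 × (1.00/7.35)² = 9050 × 0.01851 = 167.5 mR/h.
Further attenuation needed: 167.5/6.28 = 26.67.
n = log₂(26.67) = 4.737 half-value layers.
Thickness = 4.737 × 3.80 cm = 18.00 cm.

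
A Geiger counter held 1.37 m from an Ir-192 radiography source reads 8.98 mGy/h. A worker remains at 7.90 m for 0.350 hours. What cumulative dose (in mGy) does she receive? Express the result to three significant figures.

0.0945 mGy

Using I₁d₁² = I₂d₂², rate at 7.90 m:
8.98 × (1.37/7.90)² = 8.98 × 0.03007 = 0.2700 mGy/h.
Dose = rate × time = 0.2700 mGy/h × 0.3500 h = 0.09450 mGy.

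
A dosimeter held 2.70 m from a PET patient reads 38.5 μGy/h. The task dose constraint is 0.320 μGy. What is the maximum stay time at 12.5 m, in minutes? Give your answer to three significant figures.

Since intensity falls as 1/r², rate at 12.5 m:
(2.70/12.5)² = 0.04666, so 38.5 × 0.04666 = 1.796 μGy/h.
Stay time = 0.320 μGy ÷ 1.796 μGy/h = 0.1782 h = 10.69 min.

10.7 min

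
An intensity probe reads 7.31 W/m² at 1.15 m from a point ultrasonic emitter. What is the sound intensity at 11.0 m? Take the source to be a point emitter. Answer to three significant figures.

0.0799 W/m²

Using I₁d₁² = I₂d₂², the rate at 11.0 m is
7.31 × (1.15/11.0)² = 7.31 × 0.01093 = 0.07990 W/m².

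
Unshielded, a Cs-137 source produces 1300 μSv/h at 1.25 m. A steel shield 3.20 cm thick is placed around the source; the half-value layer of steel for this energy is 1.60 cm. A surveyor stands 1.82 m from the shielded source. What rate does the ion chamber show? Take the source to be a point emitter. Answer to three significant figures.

Distance alone: 1300 × (1.25/1.82)² = 1300 × 0.4717 = 613.2 μSv/h.
Shield: 3.20/1.60 = 2.000 half-value layers → attenuation 2^(−2.000) = 0.2500.
Combined: 613.2 × 0.2500 = 153.3 μSv/h.

153 μSv/h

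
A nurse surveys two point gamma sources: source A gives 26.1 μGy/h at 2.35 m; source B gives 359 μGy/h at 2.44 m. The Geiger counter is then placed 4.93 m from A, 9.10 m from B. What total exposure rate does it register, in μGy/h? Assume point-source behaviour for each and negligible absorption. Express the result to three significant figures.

By superposition, sum each source's inverse-square contribution:
A: 26.1 × (2.35/4.93)² = 5.930 μGy/h
B: 359 × (2.44/9.10)² = 25.81 μGy/h
Total = 5.930 + 25.81 = 31.74 μGy/h.

31.7 μGy/h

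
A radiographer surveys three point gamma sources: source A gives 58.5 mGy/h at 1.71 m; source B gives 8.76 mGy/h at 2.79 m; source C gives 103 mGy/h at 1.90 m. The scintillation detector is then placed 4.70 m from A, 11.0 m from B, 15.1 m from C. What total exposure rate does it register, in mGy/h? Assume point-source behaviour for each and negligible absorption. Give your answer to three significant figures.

Each source contributes Iᵢ·(dᵢ/rᵢ)²; contributions add.
A: 58.5 × (1.71/4.70)² = 7.744 mGy/h
B: 8.76 × (2.79/11.0)² = 0.5635 mGy/h
C: 103 × (1.90/15.1)² = 1.631 mGy/h
Total = 7.744 + 0.5635 + 1.631 = 9.938 mGy/h.

9.94 mGy/h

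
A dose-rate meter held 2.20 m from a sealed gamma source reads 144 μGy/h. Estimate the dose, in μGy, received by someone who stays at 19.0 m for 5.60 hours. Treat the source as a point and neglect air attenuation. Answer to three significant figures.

10.8 μGy

Since intensity falls as 1/r², rate at 19.0 m:
144 × (2.20/19.0)² = 144 × 0.01341 = 1.931 μGy/h.
Dose = rate × time = 1.931 μGy/h × 5.600 h = 10.81 μGy.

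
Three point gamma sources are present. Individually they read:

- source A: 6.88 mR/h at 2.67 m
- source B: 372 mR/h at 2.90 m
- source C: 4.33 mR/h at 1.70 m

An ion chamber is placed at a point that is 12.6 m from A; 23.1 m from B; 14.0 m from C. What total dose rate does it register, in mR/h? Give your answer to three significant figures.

6.24 mR/h

Each source contributes Iᵢ·(dᵢ/rᵢ)²; contributions add.
A: 6.88 × (2.67/12.6)² = 0.3089 mR/h
B: 372 × (2.90/23.1)² = 5.863 mR/h
C: 4.33 × (1.70/14.0)² = 0.06385 mR/h
Total = 0.3089 + 5.863 + 0.06385 = 6.236 mR/h.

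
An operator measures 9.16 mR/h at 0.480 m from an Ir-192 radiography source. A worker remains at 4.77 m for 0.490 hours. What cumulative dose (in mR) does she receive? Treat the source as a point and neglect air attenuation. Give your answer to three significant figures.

Using I₁d₁² = I₂d₂², rate at 4.77 m:
9.16 × (0.480/4.77)² = 9.16 × 0.01013 = 0.09279 mR/h.
Dose = rate × time = 0.09279 mR/h × 0.4900 h = 0.04547 mR.

0.0455 mR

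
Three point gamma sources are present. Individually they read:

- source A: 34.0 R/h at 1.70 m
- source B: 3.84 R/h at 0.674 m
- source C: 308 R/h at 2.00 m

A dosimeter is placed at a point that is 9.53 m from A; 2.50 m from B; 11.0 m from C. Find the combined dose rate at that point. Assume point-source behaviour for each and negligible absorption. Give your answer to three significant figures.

11.5 R/h

By superposition, sum each source's inverse-square contribution:
A: 34.0 × (1.70/9.53)² = 1.082 R/h
B: 3.84 × (0.674/2.50)² = 0.2791 R/h
C: 308 × (2.00/11.0)² = 10.18 R/h
Total = 1.082 + 0.2791 + 10.18 = 11.54 R/h.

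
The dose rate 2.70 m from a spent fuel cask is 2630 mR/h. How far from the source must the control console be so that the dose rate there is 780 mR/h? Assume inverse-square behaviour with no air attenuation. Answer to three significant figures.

4.96 m

Intensity scales as (d₁/d₂)², so d₂ = d₁·√(I₁/I₂).
I₁/I₂ = 2630/780 = 3.372, so d₂ = 2.70 × √3.372 = 4.958 m.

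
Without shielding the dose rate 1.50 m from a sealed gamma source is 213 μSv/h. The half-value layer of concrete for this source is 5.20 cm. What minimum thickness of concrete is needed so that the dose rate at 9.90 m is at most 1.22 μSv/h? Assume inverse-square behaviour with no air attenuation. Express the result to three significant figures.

At 9.90 m, distance alone gives 213 × (1.50/9.90)² = 213 × 0.02296 = 4.890 μSv/h.
Further attenuation needed: 4.890/1.22 = 4.008.
n = log₂(4.008) = 2.003 half-value layers.
Thickness = 2.003 × 5.20 cm = 10.42 cm.

10.4 cm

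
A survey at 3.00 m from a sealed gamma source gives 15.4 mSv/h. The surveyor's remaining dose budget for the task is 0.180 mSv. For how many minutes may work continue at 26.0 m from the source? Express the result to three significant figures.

Intensity scales as (d₁/d₂)², so rate at 26.0 m:
15.4 × (3.00/26.0)² = 15.4 × 0.01331 = 0.2050 mSv/h.
Stay time = 0.180 mSv ÷ 0.2050 mSv/h = 0.8780 h = 52.68 min.

52.7 min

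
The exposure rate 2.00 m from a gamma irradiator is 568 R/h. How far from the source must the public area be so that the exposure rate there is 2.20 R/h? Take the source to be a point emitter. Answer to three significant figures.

32.1 m

Applying the 1/r² law, d₂ = d₁·√(I₁/I₂).
I₁/I₂ = 568/2.20 = 258.2, so d₂ = 2.00 × √258.2 = 32.14 m.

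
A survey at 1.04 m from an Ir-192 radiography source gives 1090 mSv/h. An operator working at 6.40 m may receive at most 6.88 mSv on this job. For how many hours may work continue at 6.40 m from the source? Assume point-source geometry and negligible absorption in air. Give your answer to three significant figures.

Applying the 1/r² law, rate at 6.40 m:
1090 × (1.04/6.40)² = 1090 × 0.02641 = 28.79 mSv/h.
Stay time = 6.88 mSv ÷ 28.79 mSv/h = 0.2390 h.

0.239 h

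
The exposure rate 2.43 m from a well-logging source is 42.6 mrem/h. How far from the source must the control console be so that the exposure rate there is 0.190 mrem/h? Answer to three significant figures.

Applying the 1/r² law, d₂ = d₁·√(I₁/I₂).
I₁/I₂ = 42.6/0.190 = 224.2, so d₂ = 2.43 × √224.2 = 36.39 m.

36.4 m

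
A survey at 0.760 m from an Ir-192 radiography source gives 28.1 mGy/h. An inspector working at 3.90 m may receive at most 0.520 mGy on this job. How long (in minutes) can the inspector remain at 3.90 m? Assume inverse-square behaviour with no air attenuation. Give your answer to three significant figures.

By the inverse-square law, rate at 3.90 m:
(0.760/3.90)² = 0.03798, so 28.1 × 0.03798 = 1.067 mGy/h.
Stay time = 0.520 mGy ÷ 1.067 mGy/h = 0.4873 h = 29.24 min.

29.2 min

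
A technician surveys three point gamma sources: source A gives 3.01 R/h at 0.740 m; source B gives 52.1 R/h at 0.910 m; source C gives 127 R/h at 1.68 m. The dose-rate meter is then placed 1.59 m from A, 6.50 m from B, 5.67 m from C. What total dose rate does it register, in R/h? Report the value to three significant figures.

12.8 R/h

Each source contributes Iᵢ·(dᵢ/rᵢ)²; contributions add.
A: 3.01 × (0.740/1.59)² = 0.6520 R/h
B: 52.1 × (0.910/6.50)² = 1.021 R/h
C: 127 × (1.68/5.67)² = 11.15 R/h
Total = 0.6520 + 1.021 + 11.15 = 12.82 R/h.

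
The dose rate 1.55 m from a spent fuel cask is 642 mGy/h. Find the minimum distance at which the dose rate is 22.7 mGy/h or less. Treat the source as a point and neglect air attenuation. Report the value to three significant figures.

8.24 m

By the inverse-square law, d₂ = d₁·√(I₁/I₂).
I₁/I₂ = 642/22.7 = 28.28, so d₂ = 1.55 × √28.28 = 8.243 m.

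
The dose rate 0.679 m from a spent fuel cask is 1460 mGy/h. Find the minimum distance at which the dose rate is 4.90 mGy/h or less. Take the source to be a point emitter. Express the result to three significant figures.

11.7 m

Since intensity falls as 1/r², d₂ = d₁·√(I₁/I₂).
I₁/I₂ = 1460/4.90 = 298.0, so d₂ = 0.679 × √298.0 = 11.72 m.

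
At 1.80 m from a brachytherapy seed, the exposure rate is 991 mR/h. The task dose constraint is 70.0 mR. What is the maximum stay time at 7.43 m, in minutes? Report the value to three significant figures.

72.2 min

Applying the 1/r² law, rate at 7.43 m:
991 × (1.80/7.43)² = 991 × 0.05869 = 58.16 mR/h.
Stay time = 70.0 mR ÷ 58.16 mR/h = 1.204 h = 72.24 min.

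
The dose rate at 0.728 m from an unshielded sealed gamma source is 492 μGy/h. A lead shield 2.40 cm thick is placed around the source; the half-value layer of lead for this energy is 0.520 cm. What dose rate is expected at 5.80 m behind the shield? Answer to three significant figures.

0.316 μGy/h

Distance alone: 492 × (0.728/5.80)² = 492 × 0.01575 = 7.749 μGy/h.
Shield: 2.40/0.520 = 4.615 half-value layers → attenuation 2^(−4.615) = 0.04081.
Combined: 7.749 × 0.04081 = 0.3162 μGy/h.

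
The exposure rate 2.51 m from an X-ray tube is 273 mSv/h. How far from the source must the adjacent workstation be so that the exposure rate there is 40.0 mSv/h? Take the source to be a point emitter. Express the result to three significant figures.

6.56 m

Applying the 1/r² law, d₂ = d₁·√(I₁/I₂).
I₁/I₂ = 273/40.0 = 6.825, so d₂ = 2.51 × √6.825 = 6.557 m.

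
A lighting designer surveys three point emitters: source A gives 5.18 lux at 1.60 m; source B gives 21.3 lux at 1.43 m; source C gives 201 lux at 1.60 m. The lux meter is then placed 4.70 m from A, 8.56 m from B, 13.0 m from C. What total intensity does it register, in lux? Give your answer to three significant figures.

4.24 lux

By superposition, sum each source's inverse-square contribution:
A: 5.18 × (1.60/4.70)² = 0.6003 lux
B: 21.3 × (1.43/8.56)² = 0.5944 lux
C: 201 × (1.60/13.0)² = 3.045 lux
Total = 0.6003 + 0.5944 + 3.045 = 4.240 lux.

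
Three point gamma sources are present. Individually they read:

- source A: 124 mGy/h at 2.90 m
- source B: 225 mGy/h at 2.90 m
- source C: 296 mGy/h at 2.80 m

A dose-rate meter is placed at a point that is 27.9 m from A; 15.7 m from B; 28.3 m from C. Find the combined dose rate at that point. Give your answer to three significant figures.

11.9 mGy/h

Each source contributes Iᵢ·(dᵢ/rᵢ)²; contributions add.
A: 124 × (2.90/27.9)² = 1.340 mGy/h
B: 225 × (2.90/15.7)² = 7.677 mGy/h
C: 296 × (2.80/28.3)² = 2.898 mGy/h
Total = 1.340 + 7.677 + 2.898 = 11.91 mGy/h.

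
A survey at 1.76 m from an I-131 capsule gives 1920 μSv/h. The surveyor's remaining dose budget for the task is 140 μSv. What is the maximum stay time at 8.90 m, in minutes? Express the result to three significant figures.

Intensity scales as (d₁/d₂)², so rate at 8.90 m:
1920 × (1.76/8.90)² = 1920 × 0.03911 = 75.09 μSv/h.
Stay time = 140 μSv ÷ 75.09 μSv/h = 1.864 h = 111.8 min.

112 min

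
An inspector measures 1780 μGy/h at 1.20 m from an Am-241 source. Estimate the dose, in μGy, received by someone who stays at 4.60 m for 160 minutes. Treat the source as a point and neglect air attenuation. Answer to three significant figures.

Intensity scales as (d₁/d₂)², so rate at 4.60 m:
(1.20/4.60)² = 0.06805, so 1780 × 0.06805 = 121.1 μGy/h.
Dose = rate × time = 121.1 μGy/h × 2.667 h = 323.0 μGy.

323 μGy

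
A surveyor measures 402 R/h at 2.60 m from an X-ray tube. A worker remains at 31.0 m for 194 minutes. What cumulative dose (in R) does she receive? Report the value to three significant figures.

9.14 R

By the inverse-square law, rate at 31.0 m:
(2.60/31.0)² = 0.007034, so 402 × 0.007034 = 2.828 R/h.
Dose = rate × time = 2.828 R/h × 3.233 h = 9.143 R.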